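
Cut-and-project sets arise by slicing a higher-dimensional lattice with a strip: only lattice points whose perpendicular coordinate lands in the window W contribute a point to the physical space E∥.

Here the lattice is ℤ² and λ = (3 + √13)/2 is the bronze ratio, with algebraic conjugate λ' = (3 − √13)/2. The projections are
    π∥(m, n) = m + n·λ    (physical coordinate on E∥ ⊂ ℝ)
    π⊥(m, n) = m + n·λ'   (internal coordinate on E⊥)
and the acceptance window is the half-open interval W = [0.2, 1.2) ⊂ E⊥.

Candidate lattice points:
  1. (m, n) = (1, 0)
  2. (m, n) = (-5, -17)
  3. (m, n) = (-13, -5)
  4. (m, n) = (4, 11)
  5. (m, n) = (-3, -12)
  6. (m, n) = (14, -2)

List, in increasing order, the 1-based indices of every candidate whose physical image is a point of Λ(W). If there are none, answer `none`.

λ' = (3−√13)/2 ≈ -0.302776.
#1 (1,0): internal coord 1 + (0)·λ' = +1.000000; +1.000000 ∈ [0.2, 1.2) → IN Λ
#2 (-5,-17): internal coord -5 + (-17)·λ' = +0.147186; +0.147186 ∉ [0.2, 1.2) → out
#3 (-13,-5): internal coord -13 + (-5)·λ' = -11.486122; -11.486122 ∉ [0.2, 1.2) → out
#4 (4,11): internal coord 4 + (11)·λ' = +0.669468; +0.669468 ∈ [0.2, 1.2) → IN Λ
#5 (-3,-12): internal coord -3 + (-12)·λ' = +0.633308; +0.633308 ∈ [0.2, 1.2) → IN Λ
#6 (14,-2): internal coord 14 + (-2)·λ' = +14.605551; +14.605551 ∉ [0.2, 1.2) → out

1, 4, 5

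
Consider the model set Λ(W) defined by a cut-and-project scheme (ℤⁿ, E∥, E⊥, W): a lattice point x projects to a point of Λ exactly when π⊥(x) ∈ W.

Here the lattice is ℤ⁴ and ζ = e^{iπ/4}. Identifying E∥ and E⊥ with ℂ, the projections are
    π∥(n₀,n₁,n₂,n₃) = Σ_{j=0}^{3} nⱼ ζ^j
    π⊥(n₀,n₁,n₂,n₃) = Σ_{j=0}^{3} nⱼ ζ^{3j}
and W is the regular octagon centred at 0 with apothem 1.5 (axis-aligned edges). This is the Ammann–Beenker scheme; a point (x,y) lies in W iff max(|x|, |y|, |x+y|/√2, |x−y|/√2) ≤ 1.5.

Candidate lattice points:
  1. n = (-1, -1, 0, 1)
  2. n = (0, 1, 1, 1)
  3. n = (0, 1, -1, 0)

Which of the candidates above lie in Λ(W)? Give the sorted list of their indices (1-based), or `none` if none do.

1, 2

π⊥(n) = n₀ + n₁ζ³ + n₂ζ⁶ + n₃ζ⁹ where ζ = e^{iπ/4}.
candidate 1: n = (-1, -1, 0, 1) → π⊥ ≈ (+0.41421, +0.00000); max(|x|,|y|,|x±y|/√2) = 0.41421 ≤ 1.5 ⇒ ∈ W
candidate 2: n = (0, 1, 1, 1) → π⊥ ≈ (+0.00000, +0.41421); max(|x|,|y|,|x±y|/√2) = 0.41421 ≤ 1.5 ⇒ ∈ W
candidate 3: n = (0, 1, -1, 0) → π⊥ ≈ (-0.70711, +1.70711); max(|x|,|y|,|x±y|/√2) = 1.70711 > 1.5 ⇒ ∉ W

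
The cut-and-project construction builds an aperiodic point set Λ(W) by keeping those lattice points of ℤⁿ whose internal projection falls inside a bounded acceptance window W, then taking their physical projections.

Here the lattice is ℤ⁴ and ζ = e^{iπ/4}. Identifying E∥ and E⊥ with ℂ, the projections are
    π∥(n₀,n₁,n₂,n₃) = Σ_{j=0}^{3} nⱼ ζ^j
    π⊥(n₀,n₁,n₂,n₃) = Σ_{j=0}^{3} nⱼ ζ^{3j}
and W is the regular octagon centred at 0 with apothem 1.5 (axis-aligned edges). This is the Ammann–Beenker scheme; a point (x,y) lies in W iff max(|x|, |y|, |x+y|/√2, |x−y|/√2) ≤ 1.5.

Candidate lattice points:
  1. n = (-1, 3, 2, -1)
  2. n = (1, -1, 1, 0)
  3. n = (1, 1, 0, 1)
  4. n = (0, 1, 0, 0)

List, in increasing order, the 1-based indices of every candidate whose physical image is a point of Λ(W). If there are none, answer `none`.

4

With ζ = e^{iπ/4} the internal vectors are ζ^0,ζ^3,ζ^6,ζ^9.
#1 (-1, 3, 2, -1): internal (-3.8284, -0.5858); octagon support 3.8284 vs apothem 1.5 → ∉ W
#2 (1, -1, 1, 0): internal (1.7071, -1.7071); octagon support 2.4142 vs apothem 1.5 → ∉ W
#3 (1, 1, 0, 1): internal (1.0000, 1.4142); octagon support 1.7071 vs apothem 1.5 → ∉ W
#4 (0, 1, 0, 0): internal (-0.7071, 0.7071); octagon support 1.0000 vs apothem 1.5 → ∈ W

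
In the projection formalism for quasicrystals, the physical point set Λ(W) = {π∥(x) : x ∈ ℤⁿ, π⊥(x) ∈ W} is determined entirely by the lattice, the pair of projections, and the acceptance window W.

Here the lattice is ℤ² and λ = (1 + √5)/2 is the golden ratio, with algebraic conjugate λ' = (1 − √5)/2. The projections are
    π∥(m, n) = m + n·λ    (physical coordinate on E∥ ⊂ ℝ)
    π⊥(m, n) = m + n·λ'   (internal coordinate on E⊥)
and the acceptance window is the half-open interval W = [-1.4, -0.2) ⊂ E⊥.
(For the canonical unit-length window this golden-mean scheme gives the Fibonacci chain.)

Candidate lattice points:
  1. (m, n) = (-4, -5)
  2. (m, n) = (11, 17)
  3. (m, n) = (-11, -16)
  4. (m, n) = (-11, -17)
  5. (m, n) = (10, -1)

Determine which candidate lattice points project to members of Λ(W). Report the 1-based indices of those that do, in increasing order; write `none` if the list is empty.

1, 3, 4

λ' = (1−√5)/2 ≈ -0.61803.
#1 (-4,-5): internal coord -4 + (-5)·λ' = -0.90983; -0.90983 ∈ [-1.4, -0.2) → IN Λ
#2 (11,17): internal coord 11 + (17)·λ' = +0.49342; +0.49342 ∉ [-1.4, -0.2) → out
#3 (-11,-16): internal coord -11 + (-16)·λ' = -1.11146; -1.11146 ∈ [-1.4, -0.2) → IN Λ
#4 (-11,-17): internal coord -11 + (-17)·λ' = -0.49342; -0.49342 ∈ [-1.4, -0.2) → IN Λ
#5 (10,-1): internal coord 10 + (-1)·λ' = +10.61803; +10.61803 ∉ [-1.4, -0.2) → out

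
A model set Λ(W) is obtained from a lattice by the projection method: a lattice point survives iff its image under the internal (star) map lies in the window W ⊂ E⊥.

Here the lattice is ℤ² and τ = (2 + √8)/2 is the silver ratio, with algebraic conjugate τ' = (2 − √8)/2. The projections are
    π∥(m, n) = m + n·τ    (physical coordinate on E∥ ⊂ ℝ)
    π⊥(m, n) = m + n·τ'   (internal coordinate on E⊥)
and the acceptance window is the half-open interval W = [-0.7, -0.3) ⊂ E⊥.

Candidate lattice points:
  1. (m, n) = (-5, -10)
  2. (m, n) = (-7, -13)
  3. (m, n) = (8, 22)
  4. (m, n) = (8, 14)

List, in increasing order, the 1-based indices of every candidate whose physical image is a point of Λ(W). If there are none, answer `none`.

none

Compute τ' = (2−√8)/2 = -0.414214, so π⊥(m,n) = m -0.414214·n.
#1 (-5,-10): internal coord -5 + (-10)·τ' = -0.857864; -0.857864 ∉ [-0.7, -0.3) → out
#2 (-7,-13): internal coord -7 + (-13)·τ' = -1.615224; -1.615224 ∉ [-0.7, -0.3) → out
#3 (8,22): internal coord 8 + (22)·τ' = -1.112698; -1.112698 ∉ [-0.7, -0.3) → out
#4 (8,14): internal coord 8 + (14)·τ' = +2.201010; +2.201010 ∉ [-0.7, -0.3) → out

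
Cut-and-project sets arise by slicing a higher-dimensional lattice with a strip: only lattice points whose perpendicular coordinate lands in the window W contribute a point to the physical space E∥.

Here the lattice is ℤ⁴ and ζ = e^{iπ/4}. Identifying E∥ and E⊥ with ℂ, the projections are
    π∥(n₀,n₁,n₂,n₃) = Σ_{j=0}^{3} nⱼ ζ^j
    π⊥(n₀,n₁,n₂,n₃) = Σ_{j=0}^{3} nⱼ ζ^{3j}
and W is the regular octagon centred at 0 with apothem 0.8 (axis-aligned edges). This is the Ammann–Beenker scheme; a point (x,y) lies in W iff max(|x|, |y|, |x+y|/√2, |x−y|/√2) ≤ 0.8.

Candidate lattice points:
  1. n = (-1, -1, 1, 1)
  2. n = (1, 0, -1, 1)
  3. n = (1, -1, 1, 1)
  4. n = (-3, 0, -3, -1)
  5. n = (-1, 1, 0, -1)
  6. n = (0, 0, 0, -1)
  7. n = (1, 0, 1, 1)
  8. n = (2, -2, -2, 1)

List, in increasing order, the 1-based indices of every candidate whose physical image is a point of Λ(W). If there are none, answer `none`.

With ζ = e^{iπ/4} the internal vectors are ζ^0,ζ^3,ζ^6,ζ^9.
#1 (-1, -1, 1, 1): internal (0.414214, -1.000000); octagon support 1.000000 vs apothem 0.8 → ∉ W
#2 (1, 0, -1, 1): internal (1.707107, 1.707107); octagon support 2.414214 vs apothem 0.8 → ∉ W
#3 (1, -1, 1, 1): internal (2.414214, -1.000000); octagon support 2.414214 vs apothem 0.8 → ∉ W
#4 (-3, 0, -3, -1): internal (-3.707107, 2.292893); octagon support 4.242641 vs apothem 0.8 → ∉ W
#5 (-1, 1, 0, -1): internal (-2.414214, 0.000000); octagon support 2.414214 vs apothem 0.8 → ∉ W
#6 (0, 0, 0, -1): internal (-0.707107, -0.707107); octagon support 1.000000 vs apothem 0.8 → ∉ W
#7 (1, 0, 1, 1): internal (1.707107, -0.292893); octagon support 1.707107 vs apothem 0.8 → ∉ W
#8 (2, -2, -2, 1): internal (4.121320, 1.292893); octagon support 4.121320 vs apothem 0.8 → ∉ W

none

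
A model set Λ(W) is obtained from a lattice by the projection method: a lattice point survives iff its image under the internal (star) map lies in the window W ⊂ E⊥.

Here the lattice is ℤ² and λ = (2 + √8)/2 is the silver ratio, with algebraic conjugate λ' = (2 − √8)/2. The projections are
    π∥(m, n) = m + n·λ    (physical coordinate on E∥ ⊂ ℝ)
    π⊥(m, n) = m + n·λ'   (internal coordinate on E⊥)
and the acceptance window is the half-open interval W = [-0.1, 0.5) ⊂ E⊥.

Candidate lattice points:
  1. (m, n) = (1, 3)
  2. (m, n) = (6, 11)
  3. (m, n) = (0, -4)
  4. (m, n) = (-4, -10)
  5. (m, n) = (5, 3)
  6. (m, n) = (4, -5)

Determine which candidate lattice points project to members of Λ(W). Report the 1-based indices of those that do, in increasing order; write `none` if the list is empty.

4

Compute λ' = (2−√8)/2 = -0.4142, so π⊥(m,n) = m -0.4142·n.
#1 (1,3): internal coord 1 + (3)·λ' = -0.2426; -0.2426 ∉ [-0.1, 0.5) → out
#2 (6,11): internal coord 6 + (11)·λ' = +1.4437; +1.4437 ∉ [-0.1, 0.5) → out
#3 (0,-4): internal coord 0 + (-4)·λ' = +1.6569; +1.6569 ∉ [-0.1, 0.5) → out
#4 (-4,-10): internal coord -4 + (-10)·λ' = +0.1421; +0.1421 ∈ [-0.1, 0.5) → IN Λ
#5 (5,3): internal coord 5 + (3)·λ' = +3.7574; +3.7574 ∉ [-0.1, 0.5) → out
#6 (4,-5): internal coord 4 + (-5)·λ' = +6.0711; +6.0711 ∉ [-0.1, 0.5) → out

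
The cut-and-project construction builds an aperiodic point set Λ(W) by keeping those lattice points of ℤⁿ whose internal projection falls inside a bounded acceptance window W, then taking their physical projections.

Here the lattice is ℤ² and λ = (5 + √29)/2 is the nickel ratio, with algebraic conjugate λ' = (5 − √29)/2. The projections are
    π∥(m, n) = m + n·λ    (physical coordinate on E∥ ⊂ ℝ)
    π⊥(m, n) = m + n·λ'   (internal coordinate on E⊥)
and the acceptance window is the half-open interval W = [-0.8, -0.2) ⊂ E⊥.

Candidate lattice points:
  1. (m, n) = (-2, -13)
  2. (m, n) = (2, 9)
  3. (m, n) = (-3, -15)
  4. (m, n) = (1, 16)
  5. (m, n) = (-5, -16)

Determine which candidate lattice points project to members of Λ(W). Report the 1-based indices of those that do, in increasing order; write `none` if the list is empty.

Compute λ' = (5−√29)/2 = -0.19258, so π⊥(m,n) = m -0.19258·n.
#1 (-2,-13): internal coord -2 + (-13)·λ' = +0.50357; +0.50357 ∉ [-0.8, -0.2) → out
#2 (2,9): internal coord 2 + (9)·λ' = +0.26676; +0.26676 ∉ [-0.8, -0.2) → out
#3 (-3,-15): internal coord -3 + (-15)·λ' = -0.11126; -0.11126 ∉ [-0.8, -0.2) → out
#4 (1,16): internal coord 1 + (16)·λ' = -2.08132; -2.08132 ∉ [-0.8, -0.2) → out
#5 (-5,-16): internal coord -5 + (-16)·λ' = -1.91868; -1.91868 ∉ [-0.8, -0.2) → out

none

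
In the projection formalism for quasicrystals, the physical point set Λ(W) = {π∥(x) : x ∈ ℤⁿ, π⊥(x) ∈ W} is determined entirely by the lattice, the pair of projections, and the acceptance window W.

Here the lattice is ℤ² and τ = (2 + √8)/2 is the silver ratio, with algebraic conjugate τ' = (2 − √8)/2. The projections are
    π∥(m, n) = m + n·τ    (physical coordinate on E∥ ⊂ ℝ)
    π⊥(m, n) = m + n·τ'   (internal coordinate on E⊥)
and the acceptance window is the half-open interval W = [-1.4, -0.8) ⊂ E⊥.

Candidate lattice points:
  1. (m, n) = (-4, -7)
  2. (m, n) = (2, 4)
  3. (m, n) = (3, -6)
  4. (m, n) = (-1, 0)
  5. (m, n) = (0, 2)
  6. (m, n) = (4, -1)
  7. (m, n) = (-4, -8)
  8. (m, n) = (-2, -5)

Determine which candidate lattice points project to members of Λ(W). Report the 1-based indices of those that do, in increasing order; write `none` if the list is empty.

1, 4, 5

Numerically τ ≈ 2.4142 and τ' = −1/τ ≈ -0.4142.
candidate 1: (m,n)=(-4,-7) → π∥ = -4-7·τ ≈ -20.8995, π⊥ = -4-7·τ' ≈ -1.1005 ∈ [-1.4, -0.8) ⇒ IN Λ
candidate 2: (m,n)=(2,4) → π∥ = 2+4·τ ≈ 11.6569, π⊥ = 2+4·τ' ≈ 0.3431 ∉ [-1.4, -0.8) ⇒ out
candidate 3: (m,n)=(3,-6) → π∥ = 3-6·τ ≈ -11.4853, π⊥ = 3-6·τ' ≈ 5.4853 ∉ [-1.4, -0.8) ⇒ out
candidate 4: (m,n)=(-1,0) → π∥ = -1+0·τ ≈ -1.0000, π⊥ = -1+0·τ' ≈ -1.0000 ∈ [-1.4, -0.8) ⇒ IN Λ
candidate 5: (m,n)=(0,2) → π∥ = 0+2·τ ≈ 4.8284, π⊥ = 0+2·τ' ≈ -0.8284 ∈ [-1.4, -0.8) ⇒ IN Λ
candidate 6: (m,n)=(4,-1) → π∥ = 4-1·τ ≈ 1.5858, π⊥ = 4-1·τ' ≈ 4.4142 ∉ [-1.4, -0.8) ⇒ out
candidate 7: (m,n)=(-4,-8) → π∥ = -4-8·τ ≈ -23.3137, π⊥ = -4-8·τ' ≈ -0.6863 ∉ [-1.4, -0.8) ⇒ out
candidate 8: (m,n)=(-2,-5) → π∥ = -2-5·τ ≈ -14.0711, π⊥ = -2-5·τ' ≈ 0.0711 ∉ [-1.4, -0.8) ⇒ out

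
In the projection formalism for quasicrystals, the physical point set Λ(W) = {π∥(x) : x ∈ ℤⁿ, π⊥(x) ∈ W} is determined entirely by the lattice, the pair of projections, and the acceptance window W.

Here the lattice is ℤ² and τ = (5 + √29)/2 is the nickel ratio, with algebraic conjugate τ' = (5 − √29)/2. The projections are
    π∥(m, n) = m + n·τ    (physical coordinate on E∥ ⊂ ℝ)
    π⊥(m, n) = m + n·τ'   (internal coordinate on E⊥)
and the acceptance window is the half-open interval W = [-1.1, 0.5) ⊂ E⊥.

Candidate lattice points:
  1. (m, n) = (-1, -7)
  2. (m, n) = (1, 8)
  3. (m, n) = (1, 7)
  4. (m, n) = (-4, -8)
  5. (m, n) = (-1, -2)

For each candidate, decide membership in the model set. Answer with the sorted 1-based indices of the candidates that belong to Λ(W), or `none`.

1, 2, 3, 5

Numerically τ ≈ 5.19258 and τ' = −1/τ ≈ -0.19258.
candidate 1: (m,n)=(-1,-7) → π∥ = -1-7·τ ≈ -37.34808, π⊥ = -1-7·τ' ≈ 0.34808 ∈ [-1.1, 0.5) ⇒ IN Λ
candidate 2: (m,n)=(1,8) → π∥ = 1+8·τ ≈ 42.54066, π⊥ = 1+8·τ' ≈ -0.54066 ∈ [-1.1, 0.5) ⇒ IN Λ
candidate 3: (m,n)=(1,7) → π∥ = 1+7·τ ≈ 37.34808, π⊥ = 1+7·τ' ≈ -0.34808 ∈ [-1.1, 0.5) ⇒ IN Λ
candidate 4: (m,n)=(-4,-8) → π∥ = -4-8·τ ≈ -45.54066, π⊥ = -4-8·τ' ≈ -2.45934 ∉ [-1.1, 0.5) ⇒ out
candidate 5: (m,n)=(-1,-2) → π∥ = -1-2·τ ≈ -11.38516, π⊥ = -1-2·τ' ≈ -0.61484 ∈ [-1.1, 0.5) ⇒ IN Λ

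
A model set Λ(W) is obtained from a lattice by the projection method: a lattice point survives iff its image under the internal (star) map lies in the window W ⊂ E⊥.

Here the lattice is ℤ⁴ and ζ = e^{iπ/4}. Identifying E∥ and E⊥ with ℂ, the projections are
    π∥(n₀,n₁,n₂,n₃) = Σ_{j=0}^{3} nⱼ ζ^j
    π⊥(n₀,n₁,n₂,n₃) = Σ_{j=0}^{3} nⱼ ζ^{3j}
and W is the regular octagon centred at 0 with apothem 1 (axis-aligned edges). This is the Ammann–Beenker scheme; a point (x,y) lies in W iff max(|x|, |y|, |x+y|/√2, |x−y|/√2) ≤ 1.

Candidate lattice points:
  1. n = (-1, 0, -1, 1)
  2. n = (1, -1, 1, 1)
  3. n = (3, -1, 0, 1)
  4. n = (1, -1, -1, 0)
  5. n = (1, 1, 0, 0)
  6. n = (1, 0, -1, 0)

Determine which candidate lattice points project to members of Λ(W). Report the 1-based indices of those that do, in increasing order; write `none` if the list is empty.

With ζ = e^{iπ/4} the internal vectors are ζ^0,ζ^3,ζ^6,ζ^9.
candidate 1: n = (-1, 0, -1, 1) → π⊥ ≈ (-0.2929, +1.7071); max(|x|,|y|,|x±y|/√2) = 1.7071 > 1 ⇒ ∉ W
candidate 2: n = (1, -1, 1, 1) → π⊥ ≈ (+2.4142, -1.0000); max(|x|,|y|,|x±y|/√2) = 2.4142 > 1 ⇒ ∉ W
candidate 3: n = (3, -1, 0, 1) → π⊥ ≈ (+4.4142, +0.0000); max(|x|,|y|,|x±y|/√2) = 4.4142 > 1 ⇒ ∉ W
candidate 4: n = (1, -1, -1, 0) → π⊥ ≈ (+1.7071, +0.2929); max(|x|,|y|,|x±y|/√2) = 1.7071 > 1 ⇒ ∉ W
candidate 5: n = (1, 1, 0, 0) → π⊥ ≈ (+0.2929, +0.7071); max(|x|,|y|,|x±y|/√2) = 0.7071 ≤ 1 ⇒ ∈ W
candidate 6: n = (1, 0, -1, 0) → π⊥ ≈ (+1.0000, +1.0000); max(|x|,|y|,|x±y|/√2) = 1.4142 > 1 ⇒ ∉ W

5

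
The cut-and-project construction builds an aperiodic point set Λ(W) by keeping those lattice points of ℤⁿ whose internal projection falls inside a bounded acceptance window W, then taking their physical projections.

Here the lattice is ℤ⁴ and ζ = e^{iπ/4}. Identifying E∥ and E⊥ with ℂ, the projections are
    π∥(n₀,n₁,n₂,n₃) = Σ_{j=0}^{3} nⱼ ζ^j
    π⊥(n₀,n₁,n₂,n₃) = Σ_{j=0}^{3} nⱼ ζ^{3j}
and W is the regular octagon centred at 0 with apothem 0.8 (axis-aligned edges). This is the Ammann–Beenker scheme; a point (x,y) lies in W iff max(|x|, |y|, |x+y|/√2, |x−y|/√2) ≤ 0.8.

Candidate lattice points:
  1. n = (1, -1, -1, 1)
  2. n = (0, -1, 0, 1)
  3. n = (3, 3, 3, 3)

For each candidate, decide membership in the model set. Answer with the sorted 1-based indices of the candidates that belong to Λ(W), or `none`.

none

π⊥(n) = n₀ + n₁ζ³ + n₂ζ⁶ + n₃ζ⁹ where ζ = e^{iπ/4}.
#1 (1, -1, -1, 1): internal (2.414214, 1.000000); octagon support 2.414214 vs apothem 0.8 → ∉ W
#2 (0, -1, 0, 1): internal (1.414214, 0.000000); octagon support 1.414214 vs apothem 0.8 → ∉ W
#3 (3, 3, 3, 3): internal (3.000000, 1.242641); octagon support 3.000000 vs apothem 0.8 → ∉ W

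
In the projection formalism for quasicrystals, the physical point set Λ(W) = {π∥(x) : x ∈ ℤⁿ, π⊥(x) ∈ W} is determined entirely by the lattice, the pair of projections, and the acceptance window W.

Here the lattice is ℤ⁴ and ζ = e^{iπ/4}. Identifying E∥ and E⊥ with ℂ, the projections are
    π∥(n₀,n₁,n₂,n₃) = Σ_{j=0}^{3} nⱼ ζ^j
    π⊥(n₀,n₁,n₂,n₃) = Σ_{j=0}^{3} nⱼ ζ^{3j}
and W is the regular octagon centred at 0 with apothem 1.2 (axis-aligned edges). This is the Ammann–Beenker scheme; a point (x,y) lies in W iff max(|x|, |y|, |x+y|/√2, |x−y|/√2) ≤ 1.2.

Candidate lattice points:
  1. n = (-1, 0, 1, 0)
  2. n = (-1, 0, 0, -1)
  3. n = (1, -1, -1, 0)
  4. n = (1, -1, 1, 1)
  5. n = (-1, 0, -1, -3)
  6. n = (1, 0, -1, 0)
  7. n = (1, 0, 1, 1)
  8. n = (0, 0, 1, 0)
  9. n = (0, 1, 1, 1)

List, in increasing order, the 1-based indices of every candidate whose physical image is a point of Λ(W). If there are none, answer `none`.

8, 9

Internal map: ζ^{3j} for j=0..3 gives (1,0), (−√2/2,√2/2), (0,−1), (√2/2,√2/2).
candidate 1: n = (-1, 0, 1, 0) → π⊥ ≈ (-1.00000, -1.00000); max(|x|,|y|,|x±y|/√2) = 1.41421 > 1.2 ⇒ ∉ W
candidate 2: n = (-1, 0, 0, -1) → π⊥ ≈ (-1.70711, -0.70711); max(|x|,|y|,|x±y|/√2) = 1.70711 > 1.2 ⇒ ∉ W
candidate 3: n = (1, -1, -1, 0) → π⊥ ≈ (+1.70711, +0.29289); max(|x|,|y|,|x±y|/√2) = 1.70711 > 1.2 ⇒ ∉ W
candidate 4: n = (1, -1, 1, 1) → π⊥ ≈ (+2.41421, -1.00000); max(|x|,|y|,|x±y|/√2) = 2.41421 > 1.2 ⇒ ∉ W
candidate 5: n = (-1, 0, -1, -3) → π⊥ ≈ (-3.12132, -1.12132); max(|x|,|y|,|x±y|/√2) = 3.12132 > 1.2 ⇒ ∉ W
candidate 6: n = (1, 0, -1, 0) → π⊥ ≈ (+1.00000, +1.00000); max(|x|,|y|,|x±y|/√2) = 1.41421 > 1.2 ⇒ ∉ W
candidate 7: n = (1, 0, 1, 1) → π⊥ ≈ (+1.70711, -0.29289); max(|x|,|y|,|x±y|/√2) = 1.70711 > 1.2 ⇒ ∉ W
candidate 8: n = (0, 0, 1, 0) → π⊥ ≈ (+0.00000, -1.00000); max(|x|,|y|,|x±y|/√2) = 1.00000 ≤ 1.2 ⇒ ∈ W
candidate 9: n = (0, 1, 1, 1) → π⊥ ≈ (+0.00000, +0.41421); max(|x|,|y|,|x±y|/√2) = 0.41421 ≤ 1.2 ⇒ ∈ W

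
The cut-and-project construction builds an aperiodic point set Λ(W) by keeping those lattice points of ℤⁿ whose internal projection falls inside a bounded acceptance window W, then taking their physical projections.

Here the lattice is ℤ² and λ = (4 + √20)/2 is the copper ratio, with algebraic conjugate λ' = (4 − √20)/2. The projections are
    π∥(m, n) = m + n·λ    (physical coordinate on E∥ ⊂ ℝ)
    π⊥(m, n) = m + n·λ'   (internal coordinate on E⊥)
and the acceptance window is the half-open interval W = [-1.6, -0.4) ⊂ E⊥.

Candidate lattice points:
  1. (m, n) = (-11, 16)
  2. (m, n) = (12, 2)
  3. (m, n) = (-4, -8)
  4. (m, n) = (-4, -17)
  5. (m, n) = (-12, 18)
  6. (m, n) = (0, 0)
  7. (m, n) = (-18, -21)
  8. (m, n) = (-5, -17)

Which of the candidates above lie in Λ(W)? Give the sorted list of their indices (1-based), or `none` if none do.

λ' = (4−√20)/2 ≈ -0.23607.
#1 (-11,16): internal coord -11 + (16)·λ' = -14.77709; -14.77709 ∉ [-1.6, -0.4) → out
#2 (12,2): internal coord 12 + (2)·λ' = +11.52786; +11.52786 ∉ [-1.6, -0.4) → out
#3 (-4,-8): internal coord -4 + (-8)·λ' = -2.11146; -2.11146 ∉ [-1.6, -0.4) → out
#4 (-4,-17): internal coord -4 + (-17)·λ' = +0.01316; +0.01316 ∉ [-1.6, -0.4) → out
#5 (-12,18): internal coord -12 + (18)·λ' = -16.24922; -16.24922 ∉ [-1.6, -0.4) → out
#6 (0,0): internal coord 0 + (0)·λ' = +0.00000; +0.00000 ∉ [-1.6, -0.4) → out
#7 (-18,-21): internal coord -18 + (-21)·λ' = -13.04257; -13.04257 ∉ [-1.6, -0.4) → out
#8 (-5,-17): internal coord -5 + (-17)·λ' = -0.98684; -0.98684 ∈ [-1.6, -0.4) → IN Λ

8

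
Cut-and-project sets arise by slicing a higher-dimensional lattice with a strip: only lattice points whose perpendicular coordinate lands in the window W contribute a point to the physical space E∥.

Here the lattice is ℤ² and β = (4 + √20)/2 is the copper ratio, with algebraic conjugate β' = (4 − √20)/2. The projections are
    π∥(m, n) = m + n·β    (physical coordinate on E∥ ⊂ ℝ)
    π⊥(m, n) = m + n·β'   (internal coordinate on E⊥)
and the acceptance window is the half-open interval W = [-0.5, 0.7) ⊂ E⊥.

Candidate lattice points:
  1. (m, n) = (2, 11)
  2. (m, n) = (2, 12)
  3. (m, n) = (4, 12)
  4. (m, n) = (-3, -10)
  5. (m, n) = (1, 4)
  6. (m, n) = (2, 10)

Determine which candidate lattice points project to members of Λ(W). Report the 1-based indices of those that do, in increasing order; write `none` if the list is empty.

β' = (4−√20)/2 ≈ -0.236068.
#1 (2,11): internal coord 2 + (11)·β' = -0.596748; -0.596748 ∉ [-0.5, 0.7) → out
#2 (2,12): internal coord 2 + (12)·β' = -0.832816; -0.832816 ∉ [-0.5, 0.7) → out
#3 (4,12): internal coord 4 + (12)·β' = +1.167184; +1.167184 ∉ [-0.5, 0.7) → out
#4 (-3,-10): internal coord -3 + (-10)·β' = -0.639320; -0.639320 ∉ [-0.5, 0.7) → out
#5 (1,4): internal coord 1 + (4)·β' = +0.055728; +0.055728 ∈ [-0.5, 0.7) → IN Λ
#6 (2,10): internal coord 2 + (10)·β' = -0.360680; -0.360680 ∈ [-0.5, 0.7) → IN Λ

5, 6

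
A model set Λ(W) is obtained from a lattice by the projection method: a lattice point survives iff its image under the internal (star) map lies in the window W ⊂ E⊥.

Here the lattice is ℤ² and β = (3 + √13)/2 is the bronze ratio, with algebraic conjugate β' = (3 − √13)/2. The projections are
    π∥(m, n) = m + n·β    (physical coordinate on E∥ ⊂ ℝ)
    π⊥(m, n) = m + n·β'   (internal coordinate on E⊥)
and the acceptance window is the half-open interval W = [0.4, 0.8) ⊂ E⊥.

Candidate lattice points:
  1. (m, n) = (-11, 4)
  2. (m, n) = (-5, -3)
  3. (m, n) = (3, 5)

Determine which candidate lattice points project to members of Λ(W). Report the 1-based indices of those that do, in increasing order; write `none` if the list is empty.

β' = (3−√13)/2 ≈ -0.30278.
candidate 1: (m,n)=(-11,4) → π∥ = -11+4·β ≈ 2.21110, π⊥ = -11+4·β' ≈ -12.21110 ∉ [0.4, 0.8) ⇒ out
candidate 2: (m,n)=(-5,-3) → π∥ = -5-3·β ≈ -14.90833, π⊥ = -5-3·β' ≈ -4.09167 ∉ [0.4, 0.8) ⇒ out
candidate 3: (m,n)=(3,5) → π∥ = 3+5·β ≈ 19.51388, π⊥ = 3+5·β' ≈ 1.48612 ∉ [0.4, 0.8) ⇒ out

none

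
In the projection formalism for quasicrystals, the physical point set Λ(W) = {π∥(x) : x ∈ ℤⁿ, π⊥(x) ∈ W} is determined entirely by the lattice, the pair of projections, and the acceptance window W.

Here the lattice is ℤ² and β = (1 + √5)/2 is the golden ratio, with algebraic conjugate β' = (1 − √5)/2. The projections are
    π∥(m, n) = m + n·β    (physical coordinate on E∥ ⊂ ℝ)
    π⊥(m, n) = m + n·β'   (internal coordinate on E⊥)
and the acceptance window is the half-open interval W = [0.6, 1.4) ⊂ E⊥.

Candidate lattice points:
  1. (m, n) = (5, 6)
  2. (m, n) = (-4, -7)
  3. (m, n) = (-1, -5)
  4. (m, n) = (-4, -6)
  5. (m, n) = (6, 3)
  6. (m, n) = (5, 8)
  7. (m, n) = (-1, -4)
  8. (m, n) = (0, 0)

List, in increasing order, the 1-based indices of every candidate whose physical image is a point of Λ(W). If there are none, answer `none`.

1

β' = (1−√5)/2 ≈ -0.61803.
[1] lift (5,6): star map gives 1.29180; window check 0.6 ≤ 1.29180 < 1.4 is true → IN Λ
[2] lift (-4,-7): star map gives 0.32624; window check 0.6 ≤ 0.32624 < 1.4 is false → out
[3] lift (-1,-5): star map gives 2.09017; window check 0.6 ≤ 2.09017 < 1.4 is false → out
[4] lift (-4,-6): star map gives -0.29180; window check 0.6 ≤ -0.29180 < 1.4 is false → out
[5] lift (6,3): star map gives 4.14590; window check 0.6 ≤ 4.14590 < 1.4 is false → out
[6] lift (5,8): star map gives 0.05573; window check 0.6 ≤ 0.05573 < 1.4 is false → out
[7] lift (-1,-4): star map gives 1.47214; window check 0.6 ≤ 1.47214 < 1.4 is false → out
[8] lift (0,0): star map gives 0.00000; window check 0.6 ≤ 0.00000 < 1.4 is false → out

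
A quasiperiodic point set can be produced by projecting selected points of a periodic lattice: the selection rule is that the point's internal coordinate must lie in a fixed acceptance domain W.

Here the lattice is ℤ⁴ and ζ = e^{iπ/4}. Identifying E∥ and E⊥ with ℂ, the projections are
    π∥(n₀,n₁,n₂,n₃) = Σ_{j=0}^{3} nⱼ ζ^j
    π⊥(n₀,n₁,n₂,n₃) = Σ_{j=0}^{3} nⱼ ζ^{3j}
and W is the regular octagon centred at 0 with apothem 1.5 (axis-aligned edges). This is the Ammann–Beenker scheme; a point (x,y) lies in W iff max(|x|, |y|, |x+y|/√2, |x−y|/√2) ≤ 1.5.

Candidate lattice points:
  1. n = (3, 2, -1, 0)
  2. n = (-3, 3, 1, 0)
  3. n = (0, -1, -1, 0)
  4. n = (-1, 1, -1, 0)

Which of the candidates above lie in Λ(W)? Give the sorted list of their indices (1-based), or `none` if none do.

3

With ζ = e^{iπ/4} the internal vectors are ζ^0,ζ^3,ζ^6,ζ^9.
#1 (3, 2, -1, 0): internal (1.58579, 2.41421); octagon support 2.82843 vs apothem 1.5 → ∉ W
#2 (-3, 3, 1, 0): internal (-5.12132, 1.12132); octagon support 5.12132 vs apothem 1.5 → ∉ W
#3 (0, -1, -1, 0): internal (0.70711, 0.29289); octagon support 0.70711 vs apothem 1.5 → ∈ W
#4 (-1, 1, -1, 0): internal (-1.70711, 1.70711); octagon support 2.41421 vs apothem 1.5 → ∉ W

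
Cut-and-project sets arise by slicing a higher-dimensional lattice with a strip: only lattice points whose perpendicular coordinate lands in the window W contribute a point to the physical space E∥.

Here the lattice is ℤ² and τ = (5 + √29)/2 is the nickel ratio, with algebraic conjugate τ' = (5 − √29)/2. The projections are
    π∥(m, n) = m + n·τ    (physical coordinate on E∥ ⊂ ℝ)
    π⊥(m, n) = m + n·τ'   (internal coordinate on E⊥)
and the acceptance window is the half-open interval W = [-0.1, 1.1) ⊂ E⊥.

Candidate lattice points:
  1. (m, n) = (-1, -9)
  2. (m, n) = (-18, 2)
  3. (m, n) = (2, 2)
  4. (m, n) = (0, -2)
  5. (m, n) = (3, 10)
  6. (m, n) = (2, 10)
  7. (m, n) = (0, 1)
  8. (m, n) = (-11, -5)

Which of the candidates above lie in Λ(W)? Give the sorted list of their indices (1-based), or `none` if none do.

Numerically τ ≈ 5.19258 and τ' = −1/τ ≈ -0.19258.
candidate 1: (m,n)=(-1,-9) → π∥ = -1-9·τ ≈ -47.73324, π⊥ = -1-9·τ' ≈ 0.73324 ∈ [-0.1, 1.1) ⇒ IN Λ
candidate 2: (m,n)=(-18,2) → π∥ = -18+2·τ ≈ -7.61484, π⊥ = -18+2·τ' ≈ -18.38516 ∉ [-0.1, 1.1) ⇒ out
candidate 3: (m,n)=(2,2) → π∥ = 2+2·τ ≈ 12.38516, π⊥ = 2+2·τ' ≈ 1.61484 ∉ [-0.1, 1.1) ⇒ out
candidate 4: (m,n)=(0,-2) → π∥ = 0-2·τ ≈ -10.38516, π⊥ = 0-2·τ' ≈ 0.38516 ∈ [-0.1, 1.1) ⇒ IN Λ
candidate 5: (m,n)=(3,10) → π∥ = 3+10·τ ≈ 54.92582, π⊥ = 3+10·τ' ≈ 1.07418 ∈ [-0.1, 1.1) ⇒ IN Λ
candidate 6: (m,n)=(2,10) → π∥ = 2+10·τ ≈ 53.92582, π⊥ = 2+10·τ' ≈ 0.07418 ∈ [-0.1, 1.1) ⇒ IN Λ
candidate 7: (m,n)=(0,1) → π∥ = 0+1·τ ≈ 5.19258, π⊥ = 0+1·τ' ≈ -0.19258 ∉ [-0.1, 1.1) ⇒ out
candidate 8: (m,n)=(-11,-5) → π∥ = -11-5·τ ≈ -36.96291, π⊥ = -11-5·τ' ≈ -10.03709 ∉ [-0.1, 1.1) ⇒ out

1, 4, 5, 6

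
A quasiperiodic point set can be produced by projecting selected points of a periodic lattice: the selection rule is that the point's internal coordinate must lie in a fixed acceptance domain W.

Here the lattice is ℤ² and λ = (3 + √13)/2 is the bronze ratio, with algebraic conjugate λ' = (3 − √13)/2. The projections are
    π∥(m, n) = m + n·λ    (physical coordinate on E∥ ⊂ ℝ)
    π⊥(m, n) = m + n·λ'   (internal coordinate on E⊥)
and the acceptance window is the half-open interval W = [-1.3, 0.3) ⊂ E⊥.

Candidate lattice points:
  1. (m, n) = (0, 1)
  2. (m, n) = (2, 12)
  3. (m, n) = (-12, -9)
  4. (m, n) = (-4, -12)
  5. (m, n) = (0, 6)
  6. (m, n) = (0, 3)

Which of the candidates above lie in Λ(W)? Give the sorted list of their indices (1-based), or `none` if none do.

Numerically λ ≈ 3.3028 and λ' = −1/λ ≈ -0.3028.
candidate 1: (m,n)=(0,1) → π∥ = 0+1·λ ≈ 3.3028, π⊥ = 0+1·λ' ≈ -0.3028 ∈ [-1.3, 0.3) ⇒ IN Λ
candidate 2: (m,n)=(2,12) → π∥ = 2+12·λ ≈ 41.6333, π⊥ = 2+12·λ' ≈ -1.6333 ∉ [-1.3, 0.3) ⇒ out
candidate 3: (m,n)=(-12,-9) → π∥ = -12-9·λ ≈ -41.7250, π⊥ = -12-9·λ' ≈ -9.2750 ∉ [-1.3, 0.3) ⇒ out
candidate 4: (m,n)=(-4,-12) → π∥ = -4-12·λ ≈ -43.6333, π⊥ = -4-12·λ' ≈ -0.3667 ∈ [-1.3, 0.3) ⇒ IN Λ
candidate 5: (m,n)=(0,6) → π∥ = 0+6·λ ≈ 19.8167, π⊥ = 0+6·λ' ≈ -1.8167 ∉ [-1.3, 0.3) ⇒ out
candidate 6: (m,n)=(0,3) → π∥ = 0+3·λ ≈ 9.9083, π⊥ = 0+3·λ' ≈ -0.9083 ∈ [-1.3, 0.3) ⇒ IN Λ

1, 4, 6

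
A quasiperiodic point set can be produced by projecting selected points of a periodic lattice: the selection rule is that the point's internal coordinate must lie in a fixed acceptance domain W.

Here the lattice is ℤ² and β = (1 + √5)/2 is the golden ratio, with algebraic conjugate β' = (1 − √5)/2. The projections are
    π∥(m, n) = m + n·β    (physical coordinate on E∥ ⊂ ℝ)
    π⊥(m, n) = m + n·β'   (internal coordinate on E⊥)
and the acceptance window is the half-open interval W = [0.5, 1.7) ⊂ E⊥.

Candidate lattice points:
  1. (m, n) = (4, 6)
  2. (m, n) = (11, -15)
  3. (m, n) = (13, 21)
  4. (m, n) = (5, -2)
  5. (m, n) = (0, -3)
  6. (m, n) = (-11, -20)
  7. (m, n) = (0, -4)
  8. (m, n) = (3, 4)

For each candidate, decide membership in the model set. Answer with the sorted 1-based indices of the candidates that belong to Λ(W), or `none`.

6, 8

Numerically β ≈ 1.61803 and β' = −1/β ≈ -0.61803.
candidate 1: (m,n)=(4,6) → π∥ = 4+6·β ≈ 13.70820, π⊥ = 4+6·β' ≈ 0.29180 ∉ [0.5, 1.7) ⇒ out
candidate 2: (m,n)=(11,-15) → π∥ = 11-15·β ≈ -13.27051, π⊥ = 11-15·β' ≈ 20.27051 ∉ [0.5, 1.7) ⇒ out
candidate 3: (m,n)=(13,21) → π∥ = 13+21·β ≈ 46.97871, π⊥ = 13+21·β' ≈ 0.02129 ∉ [0.5, 1.7) ⇒ out
candidate 4: (m,n)=(5,-2) → π∥ = 5-2·β ≈ 1.76393, π⊥ = 5-2·β' ≈ 6.23607 ∉ [0.5, 1.7) ⇒ out
candidate 5: (m,n)=(0,-3) → π∥ = 0-3·β ≈ -4.85410, π⊥ = 0-3·β' ≈ 1.85410 ∉ [0.5, 1.7) ⇒ out
candidate 6: (m,n)=(-11,-20) → π∥ = -11-20·β ≈ -43.36068, π⊥ = -11-20·β' ≈ 1.36068 ∈ [0.5, 1.7) ⇒ IN Λ
candidate 7: (m,n)=(0,-4) → π∥ = 0-4·β ≈ -6.47214, π⊥ = 0-4·β' ≈ 2.47214 ∉ [0.5, 1.7) ⇒ out
candidate 8: (m,n)=(3,4) → π∥ = 3+4·β ≈ 9.47214, π⊥ = 3+4·β' ≈ 0.52786 ∈ [0.5, 1.7) ⇒ IN Λ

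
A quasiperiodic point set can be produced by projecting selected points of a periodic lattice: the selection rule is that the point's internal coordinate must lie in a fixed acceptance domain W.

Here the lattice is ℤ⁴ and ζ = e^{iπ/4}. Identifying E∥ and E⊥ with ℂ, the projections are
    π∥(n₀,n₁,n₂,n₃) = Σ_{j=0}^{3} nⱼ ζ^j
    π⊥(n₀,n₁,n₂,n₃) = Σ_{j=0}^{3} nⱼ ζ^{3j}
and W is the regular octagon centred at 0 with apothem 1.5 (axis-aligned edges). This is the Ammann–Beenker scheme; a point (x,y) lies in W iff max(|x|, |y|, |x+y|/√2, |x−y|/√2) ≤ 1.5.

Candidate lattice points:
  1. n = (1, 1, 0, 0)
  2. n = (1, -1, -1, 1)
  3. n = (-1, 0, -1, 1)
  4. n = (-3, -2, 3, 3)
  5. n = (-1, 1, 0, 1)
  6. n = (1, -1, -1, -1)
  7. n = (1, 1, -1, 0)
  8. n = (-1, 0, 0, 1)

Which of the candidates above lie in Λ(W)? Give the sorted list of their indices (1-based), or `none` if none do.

1, 6, 8

With ζ = e^{iπ/4} the internal vectors are ζ^0,ζ^3,ζ^6,ζ^9.
candidate 1: n = (1, 1, 0, 0) → π⊥ ≈ (+0.29289, +0.70711); max(|x|,|y|,|x±y|/√2) = 0.70711 ≤ 1.5 ⇒ ∈ W
candidate 2: n = (1, -1, -1, 1) → π⊥ ≈ (+2.41421, +1.00000); max(|x|,|y|,|x±y|/√2) = 2.41421 > 1.5 ⇒ ∉ W
candidate 3: n = (-1, 0, -1, 1) → π⊥ ≈ (-0.29289, +1.70711); max(|x|,|y|,|x±y|/√2) = 1.70711 > 1.5 ⇒ ∉ W
candidate 4: n = (-3, -2, 3, 3) → π⊥ ≈ (+0.53553, -2.29289); max(|x|,|y|,|x±y|/√2) = 2.29289 > 1.5 ⇒ ∉ W
candidate 5: n = (-1, 1, 0, 1) → π⊥ ≈ (-1.00000, +1.41421); max(|x|,|y|,|x±y|/√2) = 1.70711 > 1.5 ⇒ ∉ W
candidate 6: n = (1, -1, -1, -1) → π⊥ ≈ (+1.00000, -0.41421); max(|x|,|y|,|x±y|/√2) = 1.00000 ≤ 1.5 ⇒ ∈ W
candidate 7: n = (1, 1, -1, 0) → π⊥ ≈ (+0.29289, +1.70711); max(|x|,|y|,|x±y|/√2) = 1.70711 > 1.5 ⇒ ∉ W
candidate 8: n = (-1, 0, 0, 1) → π⊥ ≈ (-0.29289, +0.70711); max(|x|,|y|,|x±y|/√2) = 0.70711 ≤ 1.5 ⇒ ∈ W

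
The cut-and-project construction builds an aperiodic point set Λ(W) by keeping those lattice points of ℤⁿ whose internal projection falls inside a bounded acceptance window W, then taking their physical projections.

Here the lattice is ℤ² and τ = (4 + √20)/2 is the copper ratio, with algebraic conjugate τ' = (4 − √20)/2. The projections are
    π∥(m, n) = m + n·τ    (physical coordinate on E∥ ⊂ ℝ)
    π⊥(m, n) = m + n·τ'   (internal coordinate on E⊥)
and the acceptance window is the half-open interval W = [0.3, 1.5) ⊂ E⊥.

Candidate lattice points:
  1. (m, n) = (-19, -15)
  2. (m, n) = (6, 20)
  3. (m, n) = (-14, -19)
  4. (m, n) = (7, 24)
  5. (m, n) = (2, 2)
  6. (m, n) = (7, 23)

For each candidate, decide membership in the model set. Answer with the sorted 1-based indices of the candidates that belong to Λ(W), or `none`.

2, 4

Compute τ' = (4−√20)/2 = -0.23607, so π⊥(m,n) = m -0.23607·n.
[1] lift (-19,-15): star map gives -15.45898; window check 0.3 ≤ -15.45898 < 1.5 is false → out
[2] lift (6,20): star map gives 1.27864; window check 0.3 ≤ 1.27864 < 1.5 is true → IN Λ
[3] lift (-14,-19): star map gives -9.51471; window check 0.3 ≤ -9.51471 < 1.5 is false → out
[4] lift (7,24): star map gives 1.33437; window check 0.3 ≤ 1.33437 < 1.5 is true → IN Λ
[5] lift (2,2): star map gives 1.52786; window check 0.3 ≤ 1.52786 < 1.5 is false → out
[6] lift (7,23): star map gives 1.57044; window check 0.3 ≤ 1.57044 < 1.5 is false → out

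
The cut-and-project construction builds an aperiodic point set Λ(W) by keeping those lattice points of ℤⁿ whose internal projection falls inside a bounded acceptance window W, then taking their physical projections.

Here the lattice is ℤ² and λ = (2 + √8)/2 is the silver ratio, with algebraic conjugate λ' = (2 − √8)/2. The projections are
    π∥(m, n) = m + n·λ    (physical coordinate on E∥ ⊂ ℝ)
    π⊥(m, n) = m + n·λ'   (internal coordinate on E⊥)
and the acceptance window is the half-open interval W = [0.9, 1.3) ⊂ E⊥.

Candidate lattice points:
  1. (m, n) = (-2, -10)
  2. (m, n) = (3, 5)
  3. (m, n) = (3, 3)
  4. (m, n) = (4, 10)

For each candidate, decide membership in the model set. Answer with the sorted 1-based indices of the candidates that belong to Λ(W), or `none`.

Numerically λ ≈ 2.4142 and λ' = −1/λ ≈ -0.4142.
candidate 1: (m,n)=(-2,-10) → π∥ = -2-10·λ ≈ -26.1421, π⊥ = -2-10·λ' ≈ 2.1421 ∉ [0.9, 1.3) ⇒ out
candidate 2: (m,n)=(3,5) → π∥ = 3+5·λ ≈ 15.0711, π⊥ = 3+5·λ' ≈ 0.9289 ∈ [0.9, 1.3) ⇒ IN Λ
candidate 3: (m,n)=(3,3) → π∥ = 3+3·λ ≈ 10.2426, π⊥ = 3+3·λ' ≈ 1.7574 ∉ [0.9, 1.3) ⇒ out
candidate 4: (m,n)=(4,10) → π∥ = 4+10·λ ≈ 28.1421, π⊥ = 4+10·λ' ≈ -0.1421 ∉ [0.9, 1.3) ⇒ out

2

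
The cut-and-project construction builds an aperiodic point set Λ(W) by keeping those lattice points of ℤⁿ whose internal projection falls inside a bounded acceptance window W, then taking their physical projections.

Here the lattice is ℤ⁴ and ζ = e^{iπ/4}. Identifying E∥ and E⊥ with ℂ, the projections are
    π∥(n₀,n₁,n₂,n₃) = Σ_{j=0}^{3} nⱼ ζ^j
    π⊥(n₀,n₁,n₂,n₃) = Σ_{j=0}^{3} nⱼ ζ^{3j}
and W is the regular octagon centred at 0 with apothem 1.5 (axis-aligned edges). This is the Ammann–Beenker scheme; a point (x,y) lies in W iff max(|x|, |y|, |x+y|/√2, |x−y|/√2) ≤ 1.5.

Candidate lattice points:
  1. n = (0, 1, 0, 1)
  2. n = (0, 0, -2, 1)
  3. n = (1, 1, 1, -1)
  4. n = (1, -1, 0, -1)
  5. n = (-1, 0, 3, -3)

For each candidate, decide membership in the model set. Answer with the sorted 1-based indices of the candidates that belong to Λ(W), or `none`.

With ζ = e^{iπ/4} the internal vectors are ζ^0,ζ^3,ζ^6,ζ^9.
#1 (0, 1, 0, 1): internal (0.000000, 1.414214); octagon support 1.414214 vs apothem 1.5 → ∈ W
#2 (0, 0, -2, 1): internal (0.707107, 2.707107); octagon support 2.707107 vs apothem 1.5 → ∉ W
#3 (1, 1, 1, -1): internal (-0.414214, -1.000000); octagon support 1.000000 vs apothem 1.5 → ∈ W
#4 (1, -1, 0, -1): internal (1.000000, -1.414214); octagon support 1.707107 vs apothem 1.5 → ∉ W
#5 (-1, 0, 3, -3): internal (-3.121320, -5.121320); octagon support 5.828427 vs apothem 1.5 → ∉ W

1, 3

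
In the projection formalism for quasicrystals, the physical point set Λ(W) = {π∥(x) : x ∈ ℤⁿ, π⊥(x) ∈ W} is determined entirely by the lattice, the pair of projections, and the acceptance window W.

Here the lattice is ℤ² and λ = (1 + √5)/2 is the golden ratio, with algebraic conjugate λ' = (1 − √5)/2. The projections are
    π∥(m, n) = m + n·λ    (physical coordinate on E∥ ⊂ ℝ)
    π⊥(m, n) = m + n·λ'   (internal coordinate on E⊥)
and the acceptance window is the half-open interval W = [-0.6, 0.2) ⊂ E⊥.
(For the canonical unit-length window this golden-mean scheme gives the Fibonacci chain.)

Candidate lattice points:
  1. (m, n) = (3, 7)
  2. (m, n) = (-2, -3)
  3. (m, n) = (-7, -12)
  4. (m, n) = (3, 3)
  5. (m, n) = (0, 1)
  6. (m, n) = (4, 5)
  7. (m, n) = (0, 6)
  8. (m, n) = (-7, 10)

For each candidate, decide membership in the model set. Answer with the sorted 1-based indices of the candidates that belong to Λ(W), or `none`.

2

λ' = (1−√5)/2 ≈ -0.6180.
candidate 1: (m,n)=(3,7) → π∥ = 3+7·λ ≈ 14.3262, π⊥ = 3+7·λ' ≈ -1.3262 ∉ [-0.6, 0.2) ⇒ out
candidate 2: (m,n)=(-2,-3) → π∥ = -2-3·λ ≈ -6.8541, π⊥ = -2-3·λ' ≈ -0.1459 ∈ [-0.6, 0.2) ⇒ IN Λ
candidate 3: (m,n)=(-7,-12) → π∥ = -7-12·λ ≈ -26.4164, π⊥ = -7-12·λ' ≈ 0.4164 ∉ [-0.6, 0.2) ⇒ out
candidate 4: (m,n)=(3,3) → π∥ = 3+3·λ ≈ 7.8541, π⊥ = 3+3·λ' ≈ 1.1459 ∉ [-0.6, 0.2) ⇒ out
candidate 5: (m,n)=(0,1) → π∥ = 0+1·λ ≈ 1.6180, π⊥ = 0+1·λ' ≈ -0.6180 ∉ [-0.6, 0.2) ⇒ out
candidate 6: (m,n)=(4,5) → π∥ = 4+5·λ ≈ 12.0902, π⊥ = 4+5·λ' ≈ 0.9098 ∉ [-0.6, 0.2) ⇒ out
candidate 7: (m,n)=(0,6) → π∥ = 0+6·λ ≈ 9.7082, π⊥ = 0+6·λ' ≈ -3.7082 ∉ [-0.6, 0.2) ⇒ out
candidate 8: (m,n)=(-7,10) → π∥ = -7+10·λ ≈ 9.1803, π⊥ = -7+10·λ' ≈ -13.1803 ∉ [-0.6, 0.2) ⇒ out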